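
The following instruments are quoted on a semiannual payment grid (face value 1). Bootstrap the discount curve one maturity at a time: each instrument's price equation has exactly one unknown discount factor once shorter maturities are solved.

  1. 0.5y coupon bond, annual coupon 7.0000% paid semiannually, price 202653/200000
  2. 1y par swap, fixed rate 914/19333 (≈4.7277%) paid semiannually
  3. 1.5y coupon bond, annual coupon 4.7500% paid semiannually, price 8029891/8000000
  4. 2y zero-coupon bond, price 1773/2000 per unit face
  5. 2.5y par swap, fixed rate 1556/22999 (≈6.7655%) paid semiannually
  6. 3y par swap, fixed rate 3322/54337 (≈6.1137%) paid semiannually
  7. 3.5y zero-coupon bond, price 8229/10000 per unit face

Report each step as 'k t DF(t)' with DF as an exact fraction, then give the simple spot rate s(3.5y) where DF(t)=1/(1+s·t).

step 1 [0.5y] bond c/2=7/200: DF=(202653/200000 − 7/200·(0))/(1+7/200) = 979/1000 ≈ 0.979000
step 2 [1y] swap r/2=457/19333: DF=(1 − 457/19333·(0.979000))/(1+457/19333) = 9543/10000 ≈ 0.954300
step 3 [1.5y] bond c/2=19/800: DF=(8029891/8000000 − 19/800·(0.979000+0.954300))/(1+19/800) = 2339/2500 ≈ 0.935600
step 4 [2y] zero: DF = P = 1773/2000 ≈ 0.886500
step 5 [2.5y] swap r/2=778/22999: DF=(1 − 778/22999·(0.979000+0.954300+0.935600+0.886500))/(1+778/22999) = 2111/2500 ≈ 0.844400
step 6 [3y] swap r/2=1661/54337: DF=(1 − 1661/54337·(0.979000+0.954300+0.935600+0.886500+0.844400))/(1+1661/54337) = 8339/10000 ≈ 0.833900
step 7 [3.5y] zero: DF = P = 8229/10000 ≈ 0.822900

1 1/2 979/1000
2 1 9543/10000
3 3/2 2339/2500
4 2 1773/2000
5 5/2 2111/2500
6 3 8339/10000
7 7/2 8229/10000
s(3.5y) = (1/(8229/10000) − 1)/(7/2) = 506/8229 ≈ 6.1490%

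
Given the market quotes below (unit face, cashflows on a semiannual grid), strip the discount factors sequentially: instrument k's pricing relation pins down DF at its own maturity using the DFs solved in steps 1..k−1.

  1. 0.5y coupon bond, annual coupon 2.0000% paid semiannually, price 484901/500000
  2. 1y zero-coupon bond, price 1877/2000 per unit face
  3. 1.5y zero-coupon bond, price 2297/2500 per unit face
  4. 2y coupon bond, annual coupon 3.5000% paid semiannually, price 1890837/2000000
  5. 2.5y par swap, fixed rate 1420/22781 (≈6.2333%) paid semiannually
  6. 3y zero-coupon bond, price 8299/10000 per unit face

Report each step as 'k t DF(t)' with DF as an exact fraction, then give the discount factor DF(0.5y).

step 1 [0.5y] bond c/2=1/100: DF=(484901/500000 − 1/100·(0))/(1+1/100) = 4801/5000 ≈ 0.960200
step 2 [1y] zero: DF = P = 1877/2000 ≈ 0.938500
step 3 [1.5y] zero: DF = P = 2297/2500 ≈ 0.918800
step 4 [2y] bond c/2=7/400: DF=(1890837/2000000 − 7/400·(0.960200+0.938500+0.918800))/(1+7/400) = 8807/10000 ≈ 0.880700
step 5 [2.5y] swap r/2=710/22781: DF=(1 − 710/22781·(0.960200+0.938500+0.918800+0.880700))/(1+710/22781) = 429/500 ≈ 0.858000
step 6 [3y] zero: DF = P = 8299/10000 ≈ 0.829900

1 1/2 4801/5000
2 1 1877/2000
3 3/2 2297/2500
4 2 8807/10000
5 5/2 429/500
6 3 8299/10000
DF(0.5y) = 4801/5000 ≈ 0.960200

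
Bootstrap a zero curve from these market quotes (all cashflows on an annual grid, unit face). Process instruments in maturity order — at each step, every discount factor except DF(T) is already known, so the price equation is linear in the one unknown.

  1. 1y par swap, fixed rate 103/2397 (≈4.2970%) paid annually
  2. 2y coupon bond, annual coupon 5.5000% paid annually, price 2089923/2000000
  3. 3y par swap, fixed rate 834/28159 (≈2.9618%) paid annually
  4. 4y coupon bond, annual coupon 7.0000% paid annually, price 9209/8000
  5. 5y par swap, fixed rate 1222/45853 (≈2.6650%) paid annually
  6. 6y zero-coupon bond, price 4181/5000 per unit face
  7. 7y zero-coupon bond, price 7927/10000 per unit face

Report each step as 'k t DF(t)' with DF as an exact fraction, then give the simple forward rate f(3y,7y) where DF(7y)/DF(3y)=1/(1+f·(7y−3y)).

step 1 [1y] swap r/1=103/2397: DF=(1 − 103/2397·(0))/(1+103/2397) = 2397/2500 ≈ 0.958800
step 2 [2y] bond c/1=11/200: DF=(2089923/2000000 − 11/200·(0.958800))/(1+11/200) = 1881/2000 ≈ 0.940500
step 3 [3y] swap r/1=834/28159: DF=(1 − 834/28159·(0.958800+0.940500))/(1+834/28159) = 4583/5000 ≈ 0.916600
step 4 [4y] bond c/1=7/100: DF=(9209/8000 − 7/100·(0.958800+0.940500+0.916600))/(1+7/100) = 2229/2500 ≈ 0.891600
step 5 [5y] swap r/1=1222/45853: DF=(1 − 1222/45853·(0.958800+0.940500+0.916600+0.891600))/(1+1222/45853) = 4389/5000 ≈ 0.877800
step 6 [6y] zero: DF = P = 4181/5000 ≈ 0.836200
step 7 [7y] zero: DF = P = 7927/10000 ≈ 0.792700

1 1 2397/2500
2 2 1881/2000
3 3 4583/5000
4 4 2229/2500
5 5 4389/5000
6 6 4181/5000
7 7 7927/10000
f(3y,7y) = ((4583/5000)/(7927/10000) − 1)/(4) = 1239/31708 ≈ 3.9075%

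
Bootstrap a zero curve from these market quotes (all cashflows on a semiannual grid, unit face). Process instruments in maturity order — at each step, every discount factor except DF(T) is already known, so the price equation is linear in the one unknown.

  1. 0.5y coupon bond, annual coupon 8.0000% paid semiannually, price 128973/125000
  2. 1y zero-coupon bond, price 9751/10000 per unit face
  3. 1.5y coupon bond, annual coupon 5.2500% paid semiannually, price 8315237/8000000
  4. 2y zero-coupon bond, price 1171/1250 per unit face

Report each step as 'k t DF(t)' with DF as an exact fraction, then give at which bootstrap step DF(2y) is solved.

1 1/2 9921/10000
2 1 9751/10000
3 3/2 77/80
4 2 1171/1250
DF(2y) is solved at step 4

step 1 [0.5y] bond c/2=1/25: DF=(128973/125000 − 1/25·(0))/(1+1/25) = 9921/10000 ≈ 0.992100
step 2 [1y] zero: DF = P = 9751/10000 ≈ 0.975100
step 3 [1.5y] bond c/2=21/800: DF=(8315237/8000000 − 21/800·(0.992100+0.975100))/(1+21/800) = 77/80 ≈ 0.962500
step 4 [2y] zero: DF = P = 1171/1250 ≈ 0.936800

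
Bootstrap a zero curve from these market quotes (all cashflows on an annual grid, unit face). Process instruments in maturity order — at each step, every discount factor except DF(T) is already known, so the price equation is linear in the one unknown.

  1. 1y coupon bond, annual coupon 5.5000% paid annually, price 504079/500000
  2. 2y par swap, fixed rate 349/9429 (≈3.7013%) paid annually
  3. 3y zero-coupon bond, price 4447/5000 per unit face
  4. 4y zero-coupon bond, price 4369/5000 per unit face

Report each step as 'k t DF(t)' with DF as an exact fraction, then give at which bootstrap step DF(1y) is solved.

1 1 2389/2500
2 2 4651/5000
3 3 4447/5000
4 4 4369/5000
DF(1y) is solved at step 1

step 1 [1y] bond c/1=11/200: DF=(504079/500000 − 11/200·(0))/(1+11/200) = 2389/2500 ≈ 0.955600
step 2 [2y] swap r/1=349/9429: DF=(1 − 349/9429·(0.955600))/(1+349/9429) = 4651/5000 ≈ 0.930200
step 3 [3y] zero: DF = P = 4447/5000 ≈ 0.889400
step 4 [4y] zero: DF = P = 4369/5000 ≈ 0.873800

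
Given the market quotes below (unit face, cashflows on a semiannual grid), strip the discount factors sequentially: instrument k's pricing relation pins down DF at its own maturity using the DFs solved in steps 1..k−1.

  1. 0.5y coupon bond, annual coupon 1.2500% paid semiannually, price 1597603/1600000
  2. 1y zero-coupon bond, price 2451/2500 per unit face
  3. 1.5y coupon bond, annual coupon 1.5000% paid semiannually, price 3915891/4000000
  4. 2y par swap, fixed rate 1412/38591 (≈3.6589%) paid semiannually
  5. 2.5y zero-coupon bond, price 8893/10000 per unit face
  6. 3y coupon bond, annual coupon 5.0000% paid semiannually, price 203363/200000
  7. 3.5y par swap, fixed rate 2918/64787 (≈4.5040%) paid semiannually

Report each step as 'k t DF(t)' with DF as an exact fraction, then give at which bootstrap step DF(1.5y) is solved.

step 1 [0.5y] bond c/2=1/160: DF=(1597603/1600000 − 1/160·(0))/(1+1/160) = 9923/10000 ≈ 0.992300
step 2 [1y] zero: DF = P = 2451/2500 ≈ 0.980400
step 3 [1.5y] bond c/2=3/400: DF=(3915891/4000000 − 3/400·(0.992300+0.980400))/(1+3/400) = 957/1000 ≈ 0.957000
step 4 [2y] swap r/2=706/38591: DF=(1 − 706/38591·(0.992300+0.980400+0.957000))/(1+706/38591) = 4647/5000 ≈ 0.929400
step 5 [2.5y] zero: DF = P = 8893/10000 ≈ 0.889300
step 6 [3y] bond c/2=1/40: DF=(203363/200000 − 1/40·(0.992300+0.980400+0.957000+0.929400+0.889300))/(1+1/40) = 4381/5000 ≈ 0.876200
step 7 [3.5y] swap r/2=1459/64787: DF=(1 − 1459/64787·(0.992300+0.980400+0.957000+0.929400+0.889300+0.876200))/(1+1459/64787) = 8541/10000 ≈ 0.854100

1 1/2 9923/10000
2 1 2451/2500
3 3/2 957/1000
4 2 4647/5000
5 5/2 8893/10000
6 3 4381/5000
7 7/2 8541/10000
DF(1.5y) is solved at step 3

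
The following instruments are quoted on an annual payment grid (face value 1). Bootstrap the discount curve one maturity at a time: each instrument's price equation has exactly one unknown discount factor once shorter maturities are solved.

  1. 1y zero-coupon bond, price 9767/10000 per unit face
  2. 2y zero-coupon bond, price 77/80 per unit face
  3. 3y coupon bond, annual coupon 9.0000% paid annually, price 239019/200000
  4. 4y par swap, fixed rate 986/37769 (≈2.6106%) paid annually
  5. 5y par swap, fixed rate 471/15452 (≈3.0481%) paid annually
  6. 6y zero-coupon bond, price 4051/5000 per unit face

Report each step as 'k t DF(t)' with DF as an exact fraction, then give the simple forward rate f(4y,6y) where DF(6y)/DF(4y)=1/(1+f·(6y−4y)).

1 1 9767/10000
2 2 77/80
3 3 9363/10000
4 4 4507/5000
5 5 8587/10000
6 6 4051/5000
f(4y,6y) = ((4507/5000)/(4051/5000) − 1)/(2) = 228/4051 ≈ 5.6282%

step 1 [1y] zero: DF = P = 9767/10000 ≈ 0.976700
step 2 [2y] zero: DF = P = 77/80 ≈ 0.962500
step 3 [3y] bond c/1=9/100: DF=(239019/200000 − 9/100·(0.976700+0.962500))/(1+9/100) = 9363/10000 ≈ 0.936300
step 4 [4y] swap r/1=986/37769: DF=(1 − 986/37769·(0.976700+0.962500+0.936300))/(1+986/37769) = 4507/5000 ≈ 0.901400
step 5 [5y] swap r/1=471/15452: DF=(1 − 471/15452·(0.976700+0.962500+0.936300+0.901400))/(1+471/15452) = 8587/10000 ≈ 0.858700
step 6 [6y] zero: DF = P = 4051/5000 ≈ 0.810200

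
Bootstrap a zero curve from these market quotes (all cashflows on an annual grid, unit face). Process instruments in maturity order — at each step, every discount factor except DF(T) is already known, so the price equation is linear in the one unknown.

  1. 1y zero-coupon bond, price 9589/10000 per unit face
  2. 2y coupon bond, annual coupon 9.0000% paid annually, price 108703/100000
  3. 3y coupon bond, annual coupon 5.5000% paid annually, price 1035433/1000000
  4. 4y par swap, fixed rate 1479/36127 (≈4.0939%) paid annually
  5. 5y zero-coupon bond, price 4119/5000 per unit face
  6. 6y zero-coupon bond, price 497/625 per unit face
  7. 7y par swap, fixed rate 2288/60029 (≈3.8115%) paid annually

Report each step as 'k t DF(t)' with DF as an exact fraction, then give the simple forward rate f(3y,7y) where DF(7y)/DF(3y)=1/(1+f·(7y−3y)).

1 1 9589/10000
2 2 9181/10000
3 3 2209/2500
4 4 8521/10000
5 5 4119/5000
6 6 497/625
7 7 482/625
f(3y,7y) = ((2209/2500)/(482/625) − 1)/(4) = 281/7712 ≈ 3.6437%

step 1 [1y] zero: DF = P = 9589/10000 ≈ 0.958900
step 2 [2y] bond c/1=9/100: DF=(108703/100000 − 9/100·(0.958900))/(1+9/100) = 9181/10000 ≈ 0.918100
step 3 [3y] bond c/1=11/200: DF=(1035433/1000000 − 11/200·(0.958900+0.918100))/(1+11/200) = 2209/2500 ≈ 0.883600
step 4 [4y] swap r/1=1479/36127: DF=(1 − 1479/36127·(0.958900+0.918100+0.883600))/(1+1479/36127) = 8521/10000 ≈ 0.852100
step 5 [5y] zero: DF = P = 4119/5000 ≈ 0.823800
step 6 [6y] zero: DF = P = 497/625 ≈ 0.795200
step 7 [7y] swap r/1=2288/60029: DF=(1 − 2288/60029·(0.958900+0.918100+0.883600+0.852100+0.823800+0.795200))/(1+2288/60029) = 482/625 ≈ 0.771200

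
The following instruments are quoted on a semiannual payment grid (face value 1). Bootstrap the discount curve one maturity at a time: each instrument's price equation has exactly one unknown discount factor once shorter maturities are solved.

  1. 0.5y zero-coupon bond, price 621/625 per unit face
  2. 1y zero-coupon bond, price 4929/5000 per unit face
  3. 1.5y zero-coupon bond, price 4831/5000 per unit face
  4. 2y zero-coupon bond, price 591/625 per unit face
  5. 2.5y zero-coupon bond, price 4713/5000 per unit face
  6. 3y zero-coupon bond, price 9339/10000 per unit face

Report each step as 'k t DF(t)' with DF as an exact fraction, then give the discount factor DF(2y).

1 1/2 621/625
2 1 4929/5000
3 3/2 4831/5000
4 2 591/625
5 5/2 4713/5000
6 3 9339/10000
DF(2y) = 591/625 ≈ 0.945600

step 1 [0.5y] zero: DF = P = 621/625 ≈ 0.993600
step 2 [1y] zero: DF = P = 4929/5000 ≈ 0.985800
step 3 [1.5y] zero: DF = P = 4831/5000 ≈ 0.966200
step 4 [2y] zero: DF = P = 591/625 ≈ 0.945600
step 5 [2.5y] zero: DF = P = 4713/5000 ≈ 0.942600
step 6 [3y] zero: DF = P = 9339/10000 ≈ 0.933900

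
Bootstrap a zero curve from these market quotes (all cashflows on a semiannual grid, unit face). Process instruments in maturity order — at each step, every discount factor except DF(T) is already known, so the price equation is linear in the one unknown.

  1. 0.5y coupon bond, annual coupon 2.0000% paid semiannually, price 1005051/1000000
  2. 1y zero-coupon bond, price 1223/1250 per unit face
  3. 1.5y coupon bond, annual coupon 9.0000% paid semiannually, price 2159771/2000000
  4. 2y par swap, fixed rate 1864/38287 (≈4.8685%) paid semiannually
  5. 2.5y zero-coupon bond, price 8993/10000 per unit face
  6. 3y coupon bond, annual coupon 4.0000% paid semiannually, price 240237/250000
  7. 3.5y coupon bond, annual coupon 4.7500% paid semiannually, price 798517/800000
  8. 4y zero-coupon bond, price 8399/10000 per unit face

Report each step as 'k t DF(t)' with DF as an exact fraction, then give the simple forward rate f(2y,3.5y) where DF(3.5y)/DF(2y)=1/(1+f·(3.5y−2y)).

step 1 [0.5y] bond c/2=1/100: DF=(1005051/1000000 − 1/100·(0))/(1+1/100) = 9951/10000 ≈ 0.995100
step 2 [1y] zero: DF = P = 1223/1250 ≈ 0.978400
step 3 [1.5y] bond c/2=9/200: DF=(2159771/2000000 − 9/200·(0.995100+0.978400))/(1+9/200) = 2371/2500 ≈ 0.948400
step 4 [2y] swap r/2=932/38287: DF=(1 − 932/38287·(0.995100+0.978400+0.948400))/(1+932/38287) = 2267/2500 ≈ 0.906800
step 5 [2.5y] zero: DF = P = 8993/10000 ≈ 0.899300
step 6 [3y] bond c/2=1/50: DF=(240237/250000 − 1/50·(0.995100+0.978400+0.948400+0.906800+0.899300))/(1+1/50) = 4247/5000 ≈ 0.849400
step 7 [3.5y] bond c/2=19/800: DF=(798517/800000 − 19/800·(0.995100+0.978400+0.948400+0.906800+0.899300+0.849400))/(1+19/800) = 1057/1250 ≈ 0.845600
step 8 [4y] zero: DF = P = 8399/10000 ≈ 0.839900

1 1/2 9951/10000
2 1 1223/1250
3 3/2 2371/2500
4 2 2267/2500
5 5/2 8993/10000
6 3 4247/5000
7 7/2 1057/1250
8 4 8399/10000
f(2y,3.5y) = ((2267/2500)/(1057/1250) − 1)/(3/2) = 51/1057 ≈ 4.8250%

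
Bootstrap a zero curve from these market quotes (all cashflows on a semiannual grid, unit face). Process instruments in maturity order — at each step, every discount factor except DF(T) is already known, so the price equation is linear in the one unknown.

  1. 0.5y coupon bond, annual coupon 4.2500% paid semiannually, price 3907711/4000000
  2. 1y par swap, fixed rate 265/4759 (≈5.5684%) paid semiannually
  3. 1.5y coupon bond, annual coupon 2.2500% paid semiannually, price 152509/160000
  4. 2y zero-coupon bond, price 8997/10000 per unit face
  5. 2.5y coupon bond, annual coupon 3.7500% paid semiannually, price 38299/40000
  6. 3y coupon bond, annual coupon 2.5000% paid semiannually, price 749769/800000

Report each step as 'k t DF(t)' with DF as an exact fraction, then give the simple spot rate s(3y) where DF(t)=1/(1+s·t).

1 1/2 4783/5000
2 1 947/1000
3 3/2 4607/5000
4 2 8997/10000
5 5/2 8713/10000
6 3 8689/10000
s(3y) = (1/(8689/10000) − 1)/(3) = 437/8689 ≈ 5.0293%

step 1 [0.5y] bond c/2=17/800: DF=(3907711/4000000 − 17/800·(0))/(1+17/800) = 4783/5000 ≈ 0.956600
step 2 [1y] swap r/2=265/9518: DF=(1 − 265/9518·(0.956600))/(1+265/9518) = 947/1000 ≈ 0.947000
step 3 [1.5y] bond c/2=9/800: DF=(152509/160000 − 9/800·(0.956600+0.947000))/(1+9/800) = 4607/5000 ≈ 0.921400
step 4 [2y] zero: DF = P = 8997/10000 ≈ 0.899700
step 5 [2.5y] bond c/2=3/160: DF=(38299/40000 − 3/160·(0.956600+0.947000+0.921400+0.899700))/(1+3/160) = 8713/10000 ≈ 0.871300
step 6 [3y] bond c/2=1/80: DF=(749769/800000 − 1/80·(0.956600+0.947000+0.921400+0.899700+0.871300))/(1+1/80) = 8689/10000 ≈ 0.868900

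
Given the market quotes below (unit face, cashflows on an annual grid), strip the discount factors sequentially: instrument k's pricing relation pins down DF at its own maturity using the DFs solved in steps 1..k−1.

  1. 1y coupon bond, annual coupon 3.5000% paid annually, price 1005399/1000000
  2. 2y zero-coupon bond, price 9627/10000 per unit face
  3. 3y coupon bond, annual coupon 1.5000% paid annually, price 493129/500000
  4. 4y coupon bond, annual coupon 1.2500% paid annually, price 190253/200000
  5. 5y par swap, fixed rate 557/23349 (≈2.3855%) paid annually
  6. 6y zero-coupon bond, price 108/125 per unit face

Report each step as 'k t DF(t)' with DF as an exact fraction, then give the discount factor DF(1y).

step 1 [1y] bond c/1=7/200: DF=(1005399/1000000 − 7/200·(0))/(1+7/200) = 4857/5000 ≈ 0.971400
step 2 [2y] zero: DF = P = 9627/10000 ≈ 0.962700
step 3 [3y] bond c/1=3/200: DF=(493129/500000 − 3/200·(0.971400+0.962700))/(1+3/200) = 9431/10000 ≈ 0.943100
step 4 [4y] bond c/1=1/80: DF=(190253/200000 − 1/80·(0.971400+0.962700+0.943100))/(1+1/80) = 113/125 ≈ 0.904000
step 5 [5y] swap r/1=557/23349: DF=(1 − 557/23349·(0.971400+0.962700+0.943100+0.904000))/(1+557/23349) = 4443/5000 ≈ 0.888600
step 6 [6y] zero: DF = P = 108/125 ≈ 0.864000

1 1 4857/5000
2 2 9627/10000
3 3 9431/10000
4 4 113/125
5 5 4443/5000
6 6 108/125
DF(1y) = 4857/5000 ≈ 0.971400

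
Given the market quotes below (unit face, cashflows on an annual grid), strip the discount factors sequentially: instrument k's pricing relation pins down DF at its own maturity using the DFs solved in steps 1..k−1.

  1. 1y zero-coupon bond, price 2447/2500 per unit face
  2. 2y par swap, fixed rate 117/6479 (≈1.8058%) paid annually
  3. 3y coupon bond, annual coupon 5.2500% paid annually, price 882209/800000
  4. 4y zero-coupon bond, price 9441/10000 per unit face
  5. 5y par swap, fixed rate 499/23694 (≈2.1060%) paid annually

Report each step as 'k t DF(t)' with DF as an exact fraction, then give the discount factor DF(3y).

step 1 [1y] zero: DF = P = 2447/2500 ≈ 0.978800
step 2 [2y] swap r/1=117/6479: DF=(1 − 117/6479·(0.978800))/(1+117/6479) = 9649/10000 ≈ 0.964900
step 3 [3y] bond c/1=21/400: DF=(882209/800000 − 21/400·(0.978800+0.964900))/(1+21/400) = 2377/2500 ≈ 0.950800
step 4 [4y] zero: DF = P = 9441/10000 ≈ 0.944100
step 5 [5y] swap r/1=499/23694: DF=(1 − 499/23694·(0.978800+0.964900+0.950800+0.944100))/(1+499/23694) = 4501/5000 ≈ 0.900200

1 1 2447/2500
2 2 9649/10000
3 3 2377/2500
4 4 9441/10000
5 5 4501/5000
DF(3y) = 2377/2500 ≈ 0.950800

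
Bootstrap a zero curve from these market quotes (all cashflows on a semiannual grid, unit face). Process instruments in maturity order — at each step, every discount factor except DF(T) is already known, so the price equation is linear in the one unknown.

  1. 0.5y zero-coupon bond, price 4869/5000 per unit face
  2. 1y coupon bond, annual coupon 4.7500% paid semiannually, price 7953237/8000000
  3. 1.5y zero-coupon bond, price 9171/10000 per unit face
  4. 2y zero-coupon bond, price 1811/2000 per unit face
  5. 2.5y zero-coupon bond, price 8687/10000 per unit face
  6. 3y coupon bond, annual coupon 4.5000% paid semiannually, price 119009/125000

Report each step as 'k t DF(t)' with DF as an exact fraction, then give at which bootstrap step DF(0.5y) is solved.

step 1 [0.5y] zero: DF = P = 4869/5000 ≈ 0.973800
step 2 [1y] bond c/2=19/800: DF=(7953237/8000000 − 19/800·(0.973800))/(1+19/800) = 1897/2000 ≈ 0.948500
step 3 [1.5y] zero: DF = P = 9171/10000 ≈ 0.917100
step 4 [2y] zero: DF = P = 1811/2000 ≈ 0.905500
step 5 [2.5y] zero: DF = P = 8687/10000 ≈ 0.868700
step 6 [3y] bond c/2=9/400: DF=(119009/125000 − 9/400·(0.973800+0.948500+0.917100+0.905500+0.868700))/(1+9/400) = 1037/1250 ≈ 0.829600

1 1/2 4869/5000
2 1 1897/2000
3 3/2 9171/10000
4 2 1811/2000
5 5/2 8687/10000
6 3 1037/1250
DF(0.5y) is solved at step 1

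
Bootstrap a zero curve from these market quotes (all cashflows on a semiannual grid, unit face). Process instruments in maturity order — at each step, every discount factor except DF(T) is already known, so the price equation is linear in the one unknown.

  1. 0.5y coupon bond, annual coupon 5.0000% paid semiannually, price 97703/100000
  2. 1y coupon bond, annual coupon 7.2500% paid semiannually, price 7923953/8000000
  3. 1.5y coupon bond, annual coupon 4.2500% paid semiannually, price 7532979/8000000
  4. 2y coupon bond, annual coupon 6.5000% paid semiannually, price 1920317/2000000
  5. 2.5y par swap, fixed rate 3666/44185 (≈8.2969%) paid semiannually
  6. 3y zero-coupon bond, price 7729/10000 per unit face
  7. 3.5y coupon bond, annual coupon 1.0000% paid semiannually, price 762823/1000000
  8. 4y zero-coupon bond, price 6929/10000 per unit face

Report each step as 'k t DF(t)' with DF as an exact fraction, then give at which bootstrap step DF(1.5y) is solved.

1 1/2 2383/2500
2 1 369/400
3 3/2 883/1000
4 2 8431/10000
5 5/2 8167/10000
6 3 7729/10000
7 7/2 1833/2500
8 4 6929/10000
DF(1.5y) is solved at step 3

step 1 [0.5y] bond c/2=1/40: DF=(97703/100000 − 1/40·(0))/(1+1/40) = 2383/2500 ≈ 0.953200
step 2 [1y] bond c/2=29/800: DF=(7923953/8000000 − 29/800·(0.953200))/(1+29/800) = 369/400 ≈ 0.922500
step 3 [1.5y] bond c/2=17/800: DF=(7532979/8000000 − 17/800·(0.953200+0.922500))/(1+17/800) = 883/1000 ≈ 0.883000
step 4 [2y] bond c/2=13/400: DF=(1920317/2000000 − 13/400·(0.953200+0.922500+0.883000))/(1+13/400) = 8431/10000 ≈ 0.843100
step 5 [2.5y] swap r/2=1833/44185: DF=(1 − 1833/44185·(0.953200+0.922500+0.883000+0.843100))/(1+1833/44185) = 8167/10000 ≈ 0.816700
step 6 [3y] zero: DF = P = 7729/10000 ≈ 0.772900
step 7 [3.5y] bond c/2=1/200: DF=(762823/1000000 − 1/200·(0.953200+0.922500+0.883000+0.843100+0.816700+0.772900))/(1+1/200) = 1833/2500 ≈ 0.733200
step 8 [4y] zero: DF = P = 6929/10000 ≈ 0.692900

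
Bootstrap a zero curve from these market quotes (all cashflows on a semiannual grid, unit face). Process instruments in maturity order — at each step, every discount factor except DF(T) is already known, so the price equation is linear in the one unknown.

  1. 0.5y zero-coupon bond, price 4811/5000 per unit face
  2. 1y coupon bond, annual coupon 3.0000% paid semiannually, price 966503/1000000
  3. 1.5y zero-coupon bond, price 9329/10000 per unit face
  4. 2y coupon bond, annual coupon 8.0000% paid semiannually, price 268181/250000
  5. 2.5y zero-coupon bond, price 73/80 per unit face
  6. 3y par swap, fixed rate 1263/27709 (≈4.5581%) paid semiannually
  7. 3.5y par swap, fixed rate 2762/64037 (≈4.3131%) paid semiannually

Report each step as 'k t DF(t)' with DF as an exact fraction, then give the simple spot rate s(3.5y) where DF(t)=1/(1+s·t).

1 1/2 4811/5000
2 1 469/500
3 3/2 9329/10000
4 2 369/400
5 5/2 73/80
6 3 8737/10000
7 7/2 8619/10000
s(3.5y) = (1/(8619/10000) − 1)/(7/2) = 2762/60333 ≈ 4.5779%

step 1 [0.5y] zero: DF = P = 4811/5000 ≈ 0.962200
step 2 [1y] bond c/2=3/200: DF=(966503/1000000 − 3/200·(0.962200))/(1+3/200) = 469/500 ≈ 0.938000
step 3 [1.5y] zero: DF = P = 9329/10000 ≈ 0.932900
step 4 [2y] bond c/2=1/25: DF=(268181/250000 − 1/25·(0.962200+0.938000+0.932900))/(1+1/25) = 369/400 ≈ 0.922500
step 5 [2.5y] zero: DF = P = 73/80 ≈ 0.912500
step 6 [3y] swap r/2=1263/55418: DF=(1 − 1263/55418·(0.962200+0.938000+0.932900+0.922500+0.912500))/(1+1263/55418) = 8737/10000 ≈ 0.873700
step 7 [3.5y] swap r/2=1381/64037: DF=(1 − 1381/64037·(0.962200+0.938000+0.932900+0.922500+0.912500+0.873700))/(1+1381/64037) = 8619/10000 ≈ 0.861900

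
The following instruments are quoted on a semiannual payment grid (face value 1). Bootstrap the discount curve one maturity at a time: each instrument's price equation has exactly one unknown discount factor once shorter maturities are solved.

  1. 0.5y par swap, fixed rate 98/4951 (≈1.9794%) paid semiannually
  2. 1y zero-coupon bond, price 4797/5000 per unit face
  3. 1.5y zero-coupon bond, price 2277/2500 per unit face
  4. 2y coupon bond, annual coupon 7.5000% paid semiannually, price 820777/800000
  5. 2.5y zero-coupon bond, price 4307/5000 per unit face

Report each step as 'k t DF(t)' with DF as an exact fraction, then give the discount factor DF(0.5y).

step 1 [0.5y] swap r/2=49/4951: DF=(1 − 49/4951·(0))/(1+49/4951) = 4951/5000 ≈ 0.990200
step 2 [1y] zero: DF = P = 4797/5000 ≈ 0.959400
step 3 [1.5y] zero: DF = P = 2277/2500 ≈ 0.910800
step 4 [2y] bond c/2=3/80: DF=(820777/800000 − 3/80·(0.990200+0.959400+0.910800))/(1+3/80) = 1771/2000 ≈ 0.885500
step 5 [2.5y] zero: DF = P = 4307/5000 ≈ 0.861400

1 1/2 4951/5000
2 1 4797/5000
3 3/2 2277/2500
4 2 1771/2000
5 5/2 4307/5000
DF(0.5y) = 4951/5000 ≈ 0.990200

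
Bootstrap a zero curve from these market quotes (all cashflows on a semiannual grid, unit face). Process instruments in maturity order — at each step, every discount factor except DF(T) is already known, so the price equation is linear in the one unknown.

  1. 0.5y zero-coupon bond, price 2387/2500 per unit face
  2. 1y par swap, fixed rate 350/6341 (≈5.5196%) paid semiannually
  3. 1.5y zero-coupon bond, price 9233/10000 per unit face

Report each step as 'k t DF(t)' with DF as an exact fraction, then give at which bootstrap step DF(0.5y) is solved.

step 1 [0.5y] zero: DF = P = 2387/2500 ≈ 0.954800
step 2 [1y] swap r/2=175/6341: DF=(1 − 175/6341·(0.954800))/(1+175/6341) = 379/400 ≈ 0.947500
step 3 [1.5y] zero: DF = P = 9233/10000 ≈ 0.923300

1 1/2 2387/2500
2 1 379/400
3 3/2 9233/10000
DF(0.5y) is solved at step 1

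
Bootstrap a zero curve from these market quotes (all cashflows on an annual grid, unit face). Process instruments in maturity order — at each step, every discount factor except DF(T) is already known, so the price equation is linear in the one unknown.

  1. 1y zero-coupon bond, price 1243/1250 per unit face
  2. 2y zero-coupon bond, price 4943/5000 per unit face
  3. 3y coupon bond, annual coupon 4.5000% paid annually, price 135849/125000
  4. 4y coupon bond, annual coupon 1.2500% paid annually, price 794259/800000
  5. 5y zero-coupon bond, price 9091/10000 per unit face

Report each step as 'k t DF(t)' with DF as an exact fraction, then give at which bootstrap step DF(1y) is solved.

1 1 1243/1250
2 2 4943/5000
3 3 4773/5000
4 4 9443/10000
5 5 9091/10000
DF(1y) is solved at step 1

step 1 [1y] zero: DF = P = 1243/1250 ≈ 0.994400
step 2 [2y] zero: DF = P = 4943/5000 ≈ 0.988600
step 3 [3y] bond c/1=9/200: DF=(135849/125000 − 9/200·(0.994400+0.988600))/(1+9/200) = 4773/5000 ≈ 0.954600
step 4 [4y] bond c/1=1/80: DF=(794259/800000 − 1/80·(0.994400+0.988600+0.954600))/(1+1/80) = 9443/10000 ≈ 0.944300
step 5 [5y] zero: DF = P = 9091/10000 ≈ 0.909100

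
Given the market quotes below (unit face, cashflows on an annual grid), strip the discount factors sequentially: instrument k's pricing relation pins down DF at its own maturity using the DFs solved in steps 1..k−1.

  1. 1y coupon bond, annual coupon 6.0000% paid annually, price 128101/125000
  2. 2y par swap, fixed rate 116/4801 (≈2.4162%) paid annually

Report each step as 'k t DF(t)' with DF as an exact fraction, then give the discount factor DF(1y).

step 1 [1y] bond c/1=3/50: DF=(128101/125000 − 3/50·(0))/(1+3/50) = 2417/2500 ≈ 0.966800
step 2 [2y] swap r/1=116/4801: DF=(1 − 116/4801·(0.966800))/(1+116/4801) = 596/625 ≈ 0.953600

1 1 2417/2500
2 2 596/625
DF(1y) = 2417/2500 ≈ 0.966800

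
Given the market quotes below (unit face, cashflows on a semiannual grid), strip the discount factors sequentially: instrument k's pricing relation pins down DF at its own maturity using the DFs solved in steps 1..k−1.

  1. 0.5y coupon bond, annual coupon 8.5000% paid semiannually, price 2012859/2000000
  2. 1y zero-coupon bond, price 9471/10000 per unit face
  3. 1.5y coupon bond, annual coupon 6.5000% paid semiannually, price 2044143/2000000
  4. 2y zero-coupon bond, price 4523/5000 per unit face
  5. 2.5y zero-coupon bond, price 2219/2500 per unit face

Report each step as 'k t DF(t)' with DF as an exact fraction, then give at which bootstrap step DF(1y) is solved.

step 1 [0.5y] bond c/2=17/400: DF=(2012859/2000000 − 17/400·(0))/(1+17/400) = 4827/5000 ≈ 0.965400
step 2 [1y] zero: DF = P = 9471/10000 ≈ 0.947100
step 3 [1.5y] bond c/2=13/400: DF=(2044143/2000000 − 13/400·(0.965400+0.947100))/(1+13/400) = 9297/10000 ≈ 0.929700
step 4 [2y] zero: DF = P = 4523/5000 ≈ 0.904600
step 5 [2.5y] zero: DF = P = 2219/2500 ≈ 0.887600

1 1/2 4827/5000
2 1 9471/10000
3 3/2 9297/10000
4 2 4523/5000
5 5/2 2219/2500
DF(1y) is solved at step 2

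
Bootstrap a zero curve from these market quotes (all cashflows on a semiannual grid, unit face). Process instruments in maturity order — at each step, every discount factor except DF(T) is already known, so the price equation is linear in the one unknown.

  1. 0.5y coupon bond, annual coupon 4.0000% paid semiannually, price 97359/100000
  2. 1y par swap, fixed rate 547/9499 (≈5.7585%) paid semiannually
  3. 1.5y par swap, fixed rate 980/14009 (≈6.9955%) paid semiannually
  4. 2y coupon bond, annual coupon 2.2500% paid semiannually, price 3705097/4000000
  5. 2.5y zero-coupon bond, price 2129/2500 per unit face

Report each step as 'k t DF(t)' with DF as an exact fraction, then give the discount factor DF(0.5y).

1 1/2 1909/2000
2 1 9453/10000
3 3/2 451/500
4 2 553/625
5 5/2 2129/2500
DF(0.5y) = 1909/2000 ≈ 0.954500

step 1 [0.5y] bond c/2=1/50: DF=(97359/100000 − 1/50·(0))/(1+1/50) = 1909/2000 ≈ 0.954500
step 2 [1y] swap r/2=547/18998: DF=(1 − 547/18998·(0.954500))/(1+547/18998) = 9453/10000 ≈ 0.945300
step 3 [1.5y] swap r/2=490/14009: DF=(1 − 490/14009·(0.954500+0.945300))/(1+490/14009) = 451/500 ≈ 0.902000
step 4 [2y] bond c/2=9/800: DF=(3705097/4000000 − 9/800·(0.954500+0.945300+0.902000))/(1+9/800) = 553/625 ≈ 0.884800
step 5 [2.5y] zero: DF = P = 2129/2500 ≈ 0.851600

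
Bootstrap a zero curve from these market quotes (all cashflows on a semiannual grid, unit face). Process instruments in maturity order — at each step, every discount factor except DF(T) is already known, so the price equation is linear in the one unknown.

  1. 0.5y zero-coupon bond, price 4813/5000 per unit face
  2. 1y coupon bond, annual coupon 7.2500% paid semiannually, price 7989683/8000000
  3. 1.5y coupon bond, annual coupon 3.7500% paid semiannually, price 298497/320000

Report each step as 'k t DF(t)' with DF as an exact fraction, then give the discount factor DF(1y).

step 1 [0.5y] zero: DF = P = 4813/5000 ≈ 0.962600
step 2 [1y] bond c/2=29/800: DF=(7989683/8000000 − 29/800·(0.962600))/(1+29/800) = 9301/10000 ≈ 0.930100
step 3 [1.5y] bond c/2=3/160: DF=(298497/320000 − 3/160·(0.962600+0.930100))/(1+3/160) = 1101/1250 ≈ 0.880800

1 1/2 4813/5000
2 1 9301/10000
3 3/2 1101/1250
DF(1y) = 9301/10000 ≈ 0.930100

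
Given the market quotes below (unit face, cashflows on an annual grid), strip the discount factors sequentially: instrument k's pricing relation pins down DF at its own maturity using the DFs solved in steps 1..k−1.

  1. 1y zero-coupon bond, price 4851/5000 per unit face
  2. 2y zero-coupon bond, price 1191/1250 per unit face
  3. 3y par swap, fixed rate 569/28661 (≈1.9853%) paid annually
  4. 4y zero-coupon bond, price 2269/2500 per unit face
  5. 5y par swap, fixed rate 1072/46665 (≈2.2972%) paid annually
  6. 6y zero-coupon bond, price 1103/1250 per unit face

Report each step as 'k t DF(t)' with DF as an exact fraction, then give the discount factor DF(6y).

1 1 4851/5000
2 2 1191/1250
3 3 9431/10000
4 4 2269/2500
5 5 558/625
6 6 1103/1250
DF(6y) = 1103/1250 ≈ 0.882400

step 1 [1y] zero: DF = P = 4851/5000 ≈ 0.970200
step 2 [2y] zero: DF = P = 1191/1250 ≈ 0.952800
step 3 [3y] swap r/1=569/28661: DF=(1 − 569/28661·(0.970200+0.952800))/(1+569/28661) = 9431/10000 ≈ 0.943100
step 4 [4y] zero: DF = P = 2269/2500 ≈ 0.907600
step 5 [5y] swap r/1=1072/46665: DF=(1 − 1072/46665·(0.970200+0.952800+0.943100+0.907600))/(1+1072/46665) = 558/625 ≈ 0.892800
step 6 [6y] zero: DF = P = 1103/1250 ≈ 0.882400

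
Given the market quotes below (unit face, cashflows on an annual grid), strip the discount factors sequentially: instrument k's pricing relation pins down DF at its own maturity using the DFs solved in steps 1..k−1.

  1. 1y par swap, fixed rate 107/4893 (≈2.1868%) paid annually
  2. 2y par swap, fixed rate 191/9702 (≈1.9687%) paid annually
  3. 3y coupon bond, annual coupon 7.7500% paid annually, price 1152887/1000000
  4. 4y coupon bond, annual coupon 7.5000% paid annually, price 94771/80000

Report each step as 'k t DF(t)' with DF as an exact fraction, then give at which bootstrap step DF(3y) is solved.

1 1 4893/5000
2 2 4809/5000
3 3 1163/1250
4 4 9017/10000
DF(3y) is solved at step 3

step 1 [1y] swap r/1=107/4893: DF=(1 − 107/4893·(0))/(1+107/4893) = 4893/5000 ≈ 0.978600
step 2 [2y] swap r/1=191/9702: DF=(1 − 191/9702·(0.978600))/(1+191/9702) = 4809/5000 ≈ 0.961800
step 3 [3y] bond c/1=31/400: DF=(1152887/1000000 − 31/400·(0.978600+0.961800))/(1+31/400) = 1163/1250 ≈ 0.930400
step 4 [4y] bond c/1=3/40: DF=(94771/80000 − 3/40·(0.978600+0.961800+0.930400))/(1+3/40) = 9017/10000 ≈ 0.901700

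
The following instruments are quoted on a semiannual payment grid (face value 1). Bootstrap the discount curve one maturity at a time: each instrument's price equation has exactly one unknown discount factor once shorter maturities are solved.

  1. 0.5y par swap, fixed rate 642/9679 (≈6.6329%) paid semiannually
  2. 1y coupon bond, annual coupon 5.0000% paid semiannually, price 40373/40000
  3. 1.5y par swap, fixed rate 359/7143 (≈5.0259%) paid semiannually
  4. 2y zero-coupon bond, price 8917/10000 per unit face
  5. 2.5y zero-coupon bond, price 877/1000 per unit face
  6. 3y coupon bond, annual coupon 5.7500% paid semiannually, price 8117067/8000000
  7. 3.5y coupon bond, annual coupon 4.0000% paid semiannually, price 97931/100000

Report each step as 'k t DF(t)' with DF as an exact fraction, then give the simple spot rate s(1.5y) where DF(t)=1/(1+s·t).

step 1 [0.5y] swap r/2=321/9679: DF=(1 − 321/9679·(0))/(1+321/9679) = 9679/10000 ≈ 0.967900
step 2 [1y] bond c/2=1/40: DF=(40373/40000 − 1/40·(0.967900))/(1+1/40) = 9611/10000 ≈ 0.961100
step 3 [1.5y] swap r/2=359/14286: DF=(1 − 359/14286·(0.967900+0.961100))/(1+359/14286) = 4641/5000 ≈ 0.928200
step 4 [2y] zero: DF = P = 8917/10000 ≈ 0.891700
step 5 [2.5y] zero: DF = P = 877/1000 ≈ 0.877000
step 6 [3y] bond c/2=23/800: DF=(8117067/8000000 − 23/800·(0.967900+0.961100+0.928200+0.891700+0.877000))/(1+23/800) = 857/1000 ≈ 0.857000
step 7 [3.5y] bond c/2=1/50: DF=(97931/100000 − 1/50·(0.967900+0.961100+0.928200+0.891700+0.877000+0.857000))/(1+1/50) = 4263/5000 ≈ 0.852600

1 1/2 9679/10000
2 1 9611/10000
3 3/2 4641/5000
4 2 8917/10000
5 5/2 877/1000
6 3 857/1000
7 7/2 4263/5000
s(1.5y) = (1/(4641/5000) − 1)/(3/2) = 718/13923 ≈ 5.1569%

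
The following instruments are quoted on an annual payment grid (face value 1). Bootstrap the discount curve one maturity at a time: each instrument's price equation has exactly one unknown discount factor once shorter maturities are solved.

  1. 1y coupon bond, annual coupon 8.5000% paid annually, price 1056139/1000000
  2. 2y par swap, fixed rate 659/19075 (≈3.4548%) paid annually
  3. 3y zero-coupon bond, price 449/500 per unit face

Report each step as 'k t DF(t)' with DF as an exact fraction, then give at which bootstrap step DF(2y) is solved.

1 1 4867/5000
2 2 9341/10000
3 3 449/500
DF(2y) is solved at step 2

step 1 [1y] bond c/1=17/200: DF=(1056139/1000000 − 17/200·(0))/(1+17/200) = 4867/5000 ≈ 0.973400
step 2 [2y] swap r/1=659/19075: DF=(1 − 659/19075·(0.973400))/(1+659/19075) = 9341/10000 ≈ 0.934100
step 3 [3y] zero: DF = P = 449/500 ≈ 0.898000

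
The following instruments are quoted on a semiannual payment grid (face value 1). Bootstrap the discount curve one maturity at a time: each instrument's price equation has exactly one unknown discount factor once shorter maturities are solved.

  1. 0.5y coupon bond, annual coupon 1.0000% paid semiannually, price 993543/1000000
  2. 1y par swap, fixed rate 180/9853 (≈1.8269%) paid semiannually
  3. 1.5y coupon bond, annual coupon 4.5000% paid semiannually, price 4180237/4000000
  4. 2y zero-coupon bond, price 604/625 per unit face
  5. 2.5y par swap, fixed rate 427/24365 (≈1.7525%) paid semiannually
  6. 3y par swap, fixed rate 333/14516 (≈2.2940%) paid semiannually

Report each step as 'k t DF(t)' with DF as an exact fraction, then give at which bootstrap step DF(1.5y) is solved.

step 1 [0.5y] bond c/2=1/200: DF=(993543/1000000 − 1/200·(0))/(1+1/200) = 4943/5000 ≈ 0.988600
step 2 [1y] swap r/2=90/9853: DF=(1 − 90/9853·(0.988600))/(1+90/9853) = 491/500 ≈ 0.982000
step 3 [1.5y] bond c/2=9/400: DF=(4180237/4000000 − 9/400·(0.988600+0.982000))/(1+9/400) = 9787/10000 ≈ 0.978700
step 4 [2y] zero: DF = P = 604/625 ≈ 0.966400
step 5 [2.5y] swap r/2=427/48730: DF=(1 − 427/48730·(0.988600+0.982000+0.978700+0.966400))/(1+427/48730) = 9573/10000 ≈ 0.957300
step 6 [3y] swap r/2=333/29032: DF=(1 − 333/29032·(0.988600+0.982000+0.978700+0.966400+0.957300))/(1+333/29032) = 4667/5000 ≈ 0.933400

1 1/2 4943/5000
2 1 491/500
3 3/2 9787/10000
4 2 604/625
5 5/2 9573/10000
6 3 4667/5000
DF(1.5y) is solved at step 3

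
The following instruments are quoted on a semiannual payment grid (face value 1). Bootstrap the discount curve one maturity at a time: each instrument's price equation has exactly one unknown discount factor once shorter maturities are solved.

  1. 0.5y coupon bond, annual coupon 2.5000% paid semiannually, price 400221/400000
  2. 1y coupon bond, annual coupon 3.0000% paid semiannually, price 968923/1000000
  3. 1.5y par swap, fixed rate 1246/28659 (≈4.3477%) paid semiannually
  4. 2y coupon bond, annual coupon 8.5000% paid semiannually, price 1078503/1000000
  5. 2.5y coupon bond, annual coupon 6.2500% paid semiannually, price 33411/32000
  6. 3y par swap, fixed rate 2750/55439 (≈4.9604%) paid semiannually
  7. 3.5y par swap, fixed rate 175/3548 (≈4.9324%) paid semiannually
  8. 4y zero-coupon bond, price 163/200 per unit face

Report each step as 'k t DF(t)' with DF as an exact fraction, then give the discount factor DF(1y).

step 1 [0.5y] bond c/2=1/80: DF=(400221/400000 − 1/80·(0))/(1+1/80) = 4941/5000 ≈ 0.988200
step 2 [1y] bond c/2=3/200: DF=(968923/1000000 − 3/200·(0.988200))/(1+3/200) = 47/50 ≈ 0.940000
step 3 [1.5y] swap r/2=623/28659: DF=(1 − 623/28659·(0.988200+0.940000))/(1+623/28659) = 9377/10000 ≈ 0.937700
step 4 [2y] bond c/2=17/400: DF=(1078503/1000000 − 17/400·(0.988200+0.940000+0.937700))/(1+17/400) = 9177/10000 ≈ 0.917700
step 5 [2.5y] bond c/2=1/32: DF=(33411/32000 − 1/32·(0.988200+0.940000+0.937700+0.917700))/(1+1/32) = 4489/5000 ≈ 0.897800
step 6 [3y] swap r/2=1375/55439: DF=(1 − 1375/55439·(0.988200+0.940000+0.937700+0.917700+0.897800))/(1+1375/55439) = 69/80 ≈ 0.862500
step 7 [3.5y] swap r/2=175/7096: DF=(1 − 175/7096·(0.988200+0.940000+0.937700+0.917700+0.897800+0.862500))/(1+175/7096) = 337/400 ≈ 0.842500
step 8 [4y] zero: DF = P = 163/200 ≈ 0.815000

1 1/2 4941/5000
2 1 47/50
3 3/2 9377/10000
4 2 9177/10000
5 5/2 4489/5000
6 3 69/80
7 7/2 337/400
8 4 163/200
DF(1y) = 47/50 ≈ 0.940000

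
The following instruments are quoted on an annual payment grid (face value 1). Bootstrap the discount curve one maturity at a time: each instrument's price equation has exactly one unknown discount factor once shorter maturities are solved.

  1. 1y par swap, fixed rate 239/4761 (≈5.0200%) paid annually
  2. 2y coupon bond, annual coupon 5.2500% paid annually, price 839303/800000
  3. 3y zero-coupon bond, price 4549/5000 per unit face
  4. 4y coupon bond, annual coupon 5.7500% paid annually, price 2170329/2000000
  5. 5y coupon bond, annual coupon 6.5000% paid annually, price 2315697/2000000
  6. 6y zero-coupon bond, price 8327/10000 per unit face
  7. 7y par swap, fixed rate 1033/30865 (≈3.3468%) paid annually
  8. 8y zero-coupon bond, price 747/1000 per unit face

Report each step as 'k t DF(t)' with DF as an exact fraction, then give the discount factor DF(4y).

1 1 4761/5000
2 2 9493/10000
3 3 4549/5000
4 4 8733/10000
5 5 8623/10000
6 6 8327/10000
7 7 3967/5000
8 8 747/1000
DF(4y) = 8733/10000 ≈ 0.873300

step 1 [1y] swap r/1=239/4761: DF=(1 − 239/4761·(0))/(1+239/4761) = 4761/5000 ≈ 0.952200
step 2 [2y] bond c/1=21/400: DF=(839303/800000 − 21/400·(0.952200))/(1+21/400) = 9493/10000 ≈ 0.949300
step 3 [3y] zero: DF = P = 4549/5000 ≈ 0.909800
step 4 [4y] bond c/1=23/400: DF=(2170329/2000000 − 23/400·(0.952200+0.949300+0.909800))/(1+23/400) = 8733/10000 ≈ 0.873300
step 5 [5y] bond c/1=13/200: DF=(2315697/2000000 − 13/200·(0.952200+0.949300+0.909800+0.873300))/(1+13/200) = 8623/10000 ≈ 0.862300
step 6 [6y] zero: DF = P = 8327/10000 ≈ 0.832700
step 7 [7y] swap r/1=1033/30865: DF=(1 − 1033/30865·(0.952200+0.949300+0.909800+0.873300+0.862300+0.832700))/(1+1033/30865) = 3967/5000 ≈ 0.793400
step 8 [8y] zero: DF = P = 747/1000 ≈ 0.747000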